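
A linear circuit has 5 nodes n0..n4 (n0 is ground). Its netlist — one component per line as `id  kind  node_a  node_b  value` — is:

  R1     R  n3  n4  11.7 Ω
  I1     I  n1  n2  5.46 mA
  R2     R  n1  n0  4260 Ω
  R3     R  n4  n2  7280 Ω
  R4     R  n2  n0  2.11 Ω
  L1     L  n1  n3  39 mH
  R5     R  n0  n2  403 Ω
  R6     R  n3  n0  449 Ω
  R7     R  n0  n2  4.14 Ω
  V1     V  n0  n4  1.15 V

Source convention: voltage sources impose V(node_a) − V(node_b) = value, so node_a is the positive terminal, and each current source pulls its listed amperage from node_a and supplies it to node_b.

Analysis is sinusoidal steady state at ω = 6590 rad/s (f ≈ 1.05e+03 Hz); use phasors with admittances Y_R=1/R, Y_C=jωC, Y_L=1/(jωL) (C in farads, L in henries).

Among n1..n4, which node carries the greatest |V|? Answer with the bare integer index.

Element admittances at ω=6590 rad/s:
  Y(R1) = 0.08547+0.000j S between n3,n4
  I1: injects 0.00546 A into n2 (from n1)
  Y(R2) = 0.0002347+0.000j S between n1,n0
  Y(R3) = 0.0001374+0.000j S between n4,n2
  Y(R4) = 0.4739+0.000j S between n2,n0
  Y(L1) = 0.000-0.003891j S between n1,n3
  Y(R5) = 0.002481+0.000j S between n0,n2
  Y(R6) = 0.002227+0.000j S between n3,n0
  Y(R7) = 0.2415+0.000j S between n0,n2
  V1: constraint V(n0)−V(n4) = 1.15
Assemble and solve the 5×5 MNA system:
  V(n1)=-1.260-1.324j  V(n2)=0.007383+0.000j  V(n3)=-1.180+0.003543j  V(n4)=-1.150+0.000j
  i(V1)=0.002378-0.0003028j

1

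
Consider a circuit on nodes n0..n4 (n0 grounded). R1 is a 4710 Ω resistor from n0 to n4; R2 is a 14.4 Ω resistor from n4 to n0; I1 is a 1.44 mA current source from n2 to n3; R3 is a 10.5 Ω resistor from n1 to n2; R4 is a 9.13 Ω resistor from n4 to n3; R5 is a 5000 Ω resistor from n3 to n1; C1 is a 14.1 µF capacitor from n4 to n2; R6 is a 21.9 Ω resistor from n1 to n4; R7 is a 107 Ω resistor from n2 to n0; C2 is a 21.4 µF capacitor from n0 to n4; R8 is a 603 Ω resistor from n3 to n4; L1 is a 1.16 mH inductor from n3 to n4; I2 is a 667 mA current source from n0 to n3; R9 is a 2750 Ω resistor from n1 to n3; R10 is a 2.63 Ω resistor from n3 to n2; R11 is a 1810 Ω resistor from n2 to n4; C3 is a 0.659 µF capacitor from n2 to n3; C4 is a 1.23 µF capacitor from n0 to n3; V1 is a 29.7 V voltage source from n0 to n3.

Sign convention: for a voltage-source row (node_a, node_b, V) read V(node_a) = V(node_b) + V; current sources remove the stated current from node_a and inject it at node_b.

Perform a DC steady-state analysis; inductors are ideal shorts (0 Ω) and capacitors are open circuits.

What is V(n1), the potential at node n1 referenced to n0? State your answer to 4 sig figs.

-29.26 V

Apply KCL at each of the 4 non-ground nodes and solve the resulting linear system.
Node n1: branches {R3, R5, R6, R9} → V_1 = -29.26
Node n2: branches {I1, R3, C1, R7, R10, R11, C3} → V_2 = -29.04
Node n3: branches {I1, R4, R5, R8, L1, I2, R9, R10, C3, C4, V1} → V_3 = -29.70
Node n4: branches {R1, R2, R4, C1, R6, C2, R8, L1, R11} → V_4 = -29.70
Source currents: i(L1)=-2.089, i(V1)=-3.007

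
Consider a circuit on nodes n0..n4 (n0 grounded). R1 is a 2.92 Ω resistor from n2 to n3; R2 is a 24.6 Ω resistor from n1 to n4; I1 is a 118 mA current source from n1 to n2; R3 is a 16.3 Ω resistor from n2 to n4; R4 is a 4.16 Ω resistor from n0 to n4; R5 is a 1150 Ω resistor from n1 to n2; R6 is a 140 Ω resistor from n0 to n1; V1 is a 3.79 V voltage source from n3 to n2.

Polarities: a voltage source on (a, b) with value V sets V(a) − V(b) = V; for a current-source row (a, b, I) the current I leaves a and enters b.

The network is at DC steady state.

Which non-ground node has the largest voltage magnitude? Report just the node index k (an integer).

3

Element admittances at DC:
  Y(R1) = 0.3425 S between n2,n3
  Y(R2) = 0.04065 S between n1,n4
  I1: injects 0.118 A into n2 (from n1)
  Y(R3) = 0.06135 S between n2,n4
  Y(R4) = 0.2404 S between n0,n4
  Y(R5) = 0.0008696 S between n1,n2
  Y(R6) = 0.007143 S between n0,n1
  V1: constraint V(n3)−V(n2) = 3.79
Assemble and solve the 5×5 MNA system:
  V(n1)=-2.332  V(n2)=1.932  V(n3)=5.722  V(n4)=0.06931
  i(V1)=-1.298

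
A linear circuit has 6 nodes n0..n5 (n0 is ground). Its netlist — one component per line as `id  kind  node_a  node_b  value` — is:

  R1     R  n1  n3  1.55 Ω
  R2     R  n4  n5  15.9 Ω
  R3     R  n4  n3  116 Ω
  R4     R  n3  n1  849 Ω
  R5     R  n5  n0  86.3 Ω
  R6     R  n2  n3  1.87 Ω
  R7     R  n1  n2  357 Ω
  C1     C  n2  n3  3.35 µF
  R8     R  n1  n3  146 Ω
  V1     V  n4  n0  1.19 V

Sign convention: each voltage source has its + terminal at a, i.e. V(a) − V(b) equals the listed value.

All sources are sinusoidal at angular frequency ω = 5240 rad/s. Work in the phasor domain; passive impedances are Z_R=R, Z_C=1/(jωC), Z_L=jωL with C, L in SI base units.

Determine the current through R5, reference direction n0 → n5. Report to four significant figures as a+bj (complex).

-0.01164+0.000j A

Apply KCL at each of the 5 non-ground nodes and solve the resulting linear system.
Node n1: branches {R1, R4, R7, R8} → V_1 = 1.190+0.000j
Node n2: branches {R6, R7, C1} → V_2 = 1.190+0.000j
Node n3: branches {R1, R3, R4, R6, C1, R8} → V_3 = 1.190+0.000j
Node n4: branches {R2, R3, V1} → V_4 = 1.190+0.000j
Node n5: branches {R2, R5} → V_5 = 1.005+0.000j
Source currents: i(V1)=-0.01164+0.000j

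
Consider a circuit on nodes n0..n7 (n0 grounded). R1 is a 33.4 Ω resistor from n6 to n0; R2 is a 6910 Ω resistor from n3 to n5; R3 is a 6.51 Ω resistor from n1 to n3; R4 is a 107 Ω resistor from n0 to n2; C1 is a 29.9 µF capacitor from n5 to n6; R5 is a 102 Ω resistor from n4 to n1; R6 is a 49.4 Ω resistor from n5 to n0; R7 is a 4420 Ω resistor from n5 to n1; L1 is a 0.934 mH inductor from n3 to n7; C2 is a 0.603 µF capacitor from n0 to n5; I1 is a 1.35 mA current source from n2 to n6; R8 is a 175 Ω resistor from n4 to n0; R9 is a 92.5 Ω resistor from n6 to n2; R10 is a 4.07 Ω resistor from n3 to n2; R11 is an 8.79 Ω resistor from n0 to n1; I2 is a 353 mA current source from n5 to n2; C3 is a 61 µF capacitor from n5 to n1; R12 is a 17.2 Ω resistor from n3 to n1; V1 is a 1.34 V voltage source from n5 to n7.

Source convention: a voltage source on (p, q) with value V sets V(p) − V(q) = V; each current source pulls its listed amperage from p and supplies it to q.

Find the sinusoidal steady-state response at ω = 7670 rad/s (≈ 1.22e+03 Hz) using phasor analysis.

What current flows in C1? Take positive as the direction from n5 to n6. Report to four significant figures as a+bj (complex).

-0.04474-0.01774j A

MNA unknowns: 7 node voltages V₁..V_7 plus 1 source current (V1)
R1: Y=0.02994+0.000j on G[6,0]
R2: Y=0.0001447+0.000j on G[3,5]
R3: Y=0.1536+0.000j on G[1,3]
R4: Y=0.009346+0.000j on G[0,2]
C1: Y=0.000+0.2293j on G[5,6]
R5: Y=0.009804+0.000j on G[4,1]
R6: Y=0.02024+0.000j on G[5,0]
R7: Y=0.0002262+0.000j on G[5,1]
L1: Y=0.000-0.1396j on G[3,7]
C2: Y=0.000+0.004625j on G[0,5]
I1: z[2]−=0.00135, z[6]+=0.00135
R8: Y=0.005714+0.000j on G[4,0]
R9: Y=0.01081+0.000j on G[6,2]
R10: Y=0.2457+0.000j on G[3,2]
R11: Y=0.1138+0.000j on G[0,1]
I2: z[5]−=0.353, z[2]+=0.353
C3: Y=0.000+0.4679j on G[5,1]
R12: Y=0.05814+0.000j on G[3,1]
V1: row V5−V7=1.34, i_V1 at 5,7
solve → V1=0.1068-0.09036j, V2=1.900+1.388j, V3=0.6493+1.505j, V4=0.06749-0.05709j, V5=-0.6380+0.1280j, V6=-0.5607-0.06709j, V7=-1.978+0.1280j
aux → i_V1=-0.1922+0.3668j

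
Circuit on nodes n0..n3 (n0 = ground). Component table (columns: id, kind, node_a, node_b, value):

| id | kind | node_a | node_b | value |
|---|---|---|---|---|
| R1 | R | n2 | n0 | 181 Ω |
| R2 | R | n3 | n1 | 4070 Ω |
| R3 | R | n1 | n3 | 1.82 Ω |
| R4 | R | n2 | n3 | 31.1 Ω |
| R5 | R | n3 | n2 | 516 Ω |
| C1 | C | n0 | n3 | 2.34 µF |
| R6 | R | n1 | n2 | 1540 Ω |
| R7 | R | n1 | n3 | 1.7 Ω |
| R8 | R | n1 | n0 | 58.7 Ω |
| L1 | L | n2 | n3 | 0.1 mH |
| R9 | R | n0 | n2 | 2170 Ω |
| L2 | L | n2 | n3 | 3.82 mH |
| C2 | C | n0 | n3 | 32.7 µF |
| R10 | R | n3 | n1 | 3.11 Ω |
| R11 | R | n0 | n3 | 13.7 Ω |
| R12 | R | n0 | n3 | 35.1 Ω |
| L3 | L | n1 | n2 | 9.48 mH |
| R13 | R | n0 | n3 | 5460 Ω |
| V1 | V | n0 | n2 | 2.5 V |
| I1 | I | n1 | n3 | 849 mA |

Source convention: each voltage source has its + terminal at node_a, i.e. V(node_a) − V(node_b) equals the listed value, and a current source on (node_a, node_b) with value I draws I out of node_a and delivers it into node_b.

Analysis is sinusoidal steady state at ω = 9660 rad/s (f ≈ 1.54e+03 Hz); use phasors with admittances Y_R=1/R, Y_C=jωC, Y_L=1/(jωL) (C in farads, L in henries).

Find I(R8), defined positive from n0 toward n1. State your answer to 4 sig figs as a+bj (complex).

Element admittances at ω=9660 rad/s:
  Y(R1) = 0.005525+0.000j S between n2,n0
  Y(R2) = 0.0002457+0.000j S between n3,n1
  Y(R3) = 0.5495+0.000j S between n1,n3
  Y(R4) = 0.03215+0.000j S between n2,n3
  Y(R5) = 0.001938+0.000j S between n3,n2
  Y(C1) = 0.000+0.02260j S between n0,n3
  Y(R6) = 0.0006494+0.000j S between n1,n2
  Y(R7) = 0.5882+0.000j S between n1,n3
  Y(R8) = 0.01704+0.000j S between n1,n0
  Y(L1) = 0.000-1.035j S between n2,n3
  Y(R9) = 0.0004608+0.000j S between n0,n2
  Y(L2) = 0.000-0.02710j S between n2,n3
  Y(C2) = 0.000+0.3159j S between n0,n3
  Y(R10) = 0.3215+0.000j S between n3,n1
  Y(R11) = 0.07299+0.000j S between n0,n3
  Y(R12) = 0.02849+0.000j S between n0,n3
  Y(L3) = 0.000-0.01092j S between n1,n2
  Y(R13) = 0.0001832+0.000j S between n0,n3
  V1: constraint V(n0)−V(n2) = 2.5
  I1: injects 0.849 A into n3 (from n1)
Assemble and solve the 4×4 MNA system:
  V(n1)=-4.051+0.6097j  V(n2)=-2.500+0.000j  V(n3)=-3.513+0.6287j
  i(V1)=-0.6539-1.115j

0.06902-0.01039j A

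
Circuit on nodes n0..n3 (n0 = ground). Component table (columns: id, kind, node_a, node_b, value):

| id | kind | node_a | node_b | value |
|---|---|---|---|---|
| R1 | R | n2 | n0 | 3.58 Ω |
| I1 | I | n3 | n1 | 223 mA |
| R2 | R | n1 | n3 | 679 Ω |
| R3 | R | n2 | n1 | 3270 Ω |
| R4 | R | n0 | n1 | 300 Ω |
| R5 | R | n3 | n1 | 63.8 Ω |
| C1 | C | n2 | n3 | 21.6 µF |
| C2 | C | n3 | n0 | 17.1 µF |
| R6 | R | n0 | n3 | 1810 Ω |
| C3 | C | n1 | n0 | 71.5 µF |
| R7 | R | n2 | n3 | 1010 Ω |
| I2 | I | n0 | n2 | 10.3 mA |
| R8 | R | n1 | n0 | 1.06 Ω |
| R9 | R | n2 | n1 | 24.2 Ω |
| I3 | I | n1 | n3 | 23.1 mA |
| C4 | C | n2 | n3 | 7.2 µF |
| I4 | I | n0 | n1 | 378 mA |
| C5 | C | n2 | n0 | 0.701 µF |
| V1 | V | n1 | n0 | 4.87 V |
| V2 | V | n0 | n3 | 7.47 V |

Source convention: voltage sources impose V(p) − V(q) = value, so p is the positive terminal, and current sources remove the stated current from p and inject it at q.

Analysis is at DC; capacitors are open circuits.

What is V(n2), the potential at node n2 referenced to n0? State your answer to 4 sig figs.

0.6387 V

Element admittances at DC:
  Y(R1) = 0.2793 S between n2,n0
  I1: injects 0.223 A into n1 (from n3)
  Y(R2) = 0.001473 S between n1,n3
  Y(R3) = 0.0003058 S between n2,n1
  Y(R4) = 0.003333 S between n0,n1
  Y(R5) = 0.01567 S between n3,n1
  Y(C1) = 0.000 S between n2,n3
  Y(C2) = 0.000 S between n3,n0
  Y(R6) = 0.0005525 S between n0,n3
  Y(C3) = 0.000 S between n1,n0
  Y(R7) = 0.0009901 S between n2,n3
  I2: injects 0.0103 A into n2 (from n0)
  Y(R8) = 0.9434 S between n1,n0
  Y(R9) = 0.04132 S between n2,n1
  I3: injects 0.0231 A into n3 (from n1)
  Y(C4) = 0.000 S between n2,n3
  I4: injects 0.378 A into n1 (from n0)
  Y(C5) = 0.000 S between n2,n0
  V1: constraint V(n1)−V(n0) = 4.87
  V2: constraint V(n0)−V(n3) = 7.47
Assemble and solve the 5×5 MNA system:
  V(n1)=4.870  V(n2)=0.6387  V(n3)=-7.470
  i(V1)=-4.420  i(V2)=-0.02385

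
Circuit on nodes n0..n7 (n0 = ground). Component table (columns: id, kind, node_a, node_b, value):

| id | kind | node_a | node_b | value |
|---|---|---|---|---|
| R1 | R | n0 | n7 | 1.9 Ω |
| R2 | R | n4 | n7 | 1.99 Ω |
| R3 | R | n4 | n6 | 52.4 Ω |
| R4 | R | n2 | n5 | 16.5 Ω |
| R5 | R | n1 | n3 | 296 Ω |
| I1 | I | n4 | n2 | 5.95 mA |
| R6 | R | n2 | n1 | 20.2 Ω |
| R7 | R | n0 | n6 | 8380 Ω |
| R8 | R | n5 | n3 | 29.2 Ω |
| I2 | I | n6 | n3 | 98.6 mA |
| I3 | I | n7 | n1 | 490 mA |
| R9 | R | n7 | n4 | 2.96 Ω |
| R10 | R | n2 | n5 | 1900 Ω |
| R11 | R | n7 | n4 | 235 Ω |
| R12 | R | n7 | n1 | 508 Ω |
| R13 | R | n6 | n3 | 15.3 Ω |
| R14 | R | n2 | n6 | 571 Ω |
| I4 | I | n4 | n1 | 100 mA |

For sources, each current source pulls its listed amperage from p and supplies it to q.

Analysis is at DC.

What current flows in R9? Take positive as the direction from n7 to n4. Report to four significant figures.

Element admittances at DC:
  Y(R1) = 0.5263 S between n0,n7
  Y(R2) = 0.5025 S between n4,n7
  Y(R3) = 0.01908 S between n4,n6
  Y(R4) = 0.06061 S between n2,n5
  Y(R5) = 0.003378 S between n1,n3
  I1: injects 0.00595 A into n2 (from n4)
  Y(R6) = 0.04950 S between n2,n1
  Y(R7) = 0.0001193 S between n0,n6
  Y(R8) = 0.03425 S between n5,n3
  I2: injects 0.0986 A into n3 (from n6)
  I3: injects 0.49 A into n1 (from n7)
  Y(R9) = 0.3378 S between n7,n4
  Y(R10) = 0.0005263 S between n2,n5
  Y(R11) = 0.004255 S between n7,n4
  Y(R12) = 0.001969 S between n7,n1
  Y(R13) = 0.06536 S between n6,n3
  Y(R14) = 0.001751 S between n2,n6
  I4: injects 0.1 A into n1 (from n4)
Assemble and solve the 7×7 MNA system:
  V(n1)=57.97  V(n2)=50.01  V(n3)=33.75  V(n4)=0.4356  V(n5)=44.17  V(n6)=25.52  V(n7)=-0.005787

-0.1491 A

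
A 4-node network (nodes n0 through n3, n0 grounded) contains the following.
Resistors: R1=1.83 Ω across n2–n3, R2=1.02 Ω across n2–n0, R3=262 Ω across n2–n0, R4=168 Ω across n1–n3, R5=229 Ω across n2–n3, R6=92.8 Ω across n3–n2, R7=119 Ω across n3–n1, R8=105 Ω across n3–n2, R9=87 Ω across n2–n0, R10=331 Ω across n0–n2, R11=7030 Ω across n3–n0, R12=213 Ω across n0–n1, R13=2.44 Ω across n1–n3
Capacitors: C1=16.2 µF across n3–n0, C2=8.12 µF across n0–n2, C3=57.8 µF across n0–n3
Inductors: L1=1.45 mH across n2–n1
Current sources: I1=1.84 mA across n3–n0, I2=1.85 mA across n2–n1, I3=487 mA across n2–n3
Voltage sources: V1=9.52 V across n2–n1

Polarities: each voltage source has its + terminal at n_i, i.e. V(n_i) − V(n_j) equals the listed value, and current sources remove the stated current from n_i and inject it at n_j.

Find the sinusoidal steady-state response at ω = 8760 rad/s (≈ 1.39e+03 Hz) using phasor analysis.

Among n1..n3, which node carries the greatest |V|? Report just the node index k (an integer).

Apply KCL at each of the 3 non-ground nodes and solve the resulting linear system.
Node n1: branches {L1, R4, R7, I2, R12, R13, V1} → V_1 = -8.357+0.7791j
Node n2: branches {R1, R2, R3, L1, R5, R6, R8, C2, R9, R10, I2, I3, V1} → V_2 = 1.163+0.7791j
Node n3: branches {R1, C1, R4, R5, R6, R7, R8, I1, C3, I3, R11, R13} → V_3 = -1.334+1.648j
Source currents: i(V1)=-3.020+0.3847j

1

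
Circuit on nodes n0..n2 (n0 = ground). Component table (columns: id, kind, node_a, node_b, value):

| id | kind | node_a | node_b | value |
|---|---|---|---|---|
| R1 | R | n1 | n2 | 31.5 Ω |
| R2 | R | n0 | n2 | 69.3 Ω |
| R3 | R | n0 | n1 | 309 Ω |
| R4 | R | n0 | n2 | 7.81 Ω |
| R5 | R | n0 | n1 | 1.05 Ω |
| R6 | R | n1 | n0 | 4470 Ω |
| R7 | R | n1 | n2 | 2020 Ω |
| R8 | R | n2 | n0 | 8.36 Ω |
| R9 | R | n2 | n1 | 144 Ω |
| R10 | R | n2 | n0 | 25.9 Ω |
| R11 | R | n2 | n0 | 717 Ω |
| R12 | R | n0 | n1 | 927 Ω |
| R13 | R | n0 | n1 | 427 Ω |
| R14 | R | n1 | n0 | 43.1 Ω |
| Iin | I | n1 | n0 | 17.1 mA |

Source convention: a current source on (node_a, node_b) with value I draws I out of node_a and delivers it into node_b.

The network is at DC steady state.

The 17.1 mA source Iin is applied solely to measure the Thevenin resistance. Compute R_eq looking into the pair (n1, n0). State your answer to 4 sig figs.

Element admittances at DC:
  Y(R1) = 0.03175 S between n1,n2
  Y(R2) = 0.01443 S between n0,n2
  Y(R3) = 0.003236 S between n0,n1
  Y(R4) = 0.1280 S between n0,n2
  Y(R5) = 0.9524 S between n0,n1
  Y(R6) = 0.0002237 S between n1,n0
  Y(R7) = 0.0004950 S between n1,n2
  Y(R8) = 0.1196 S between n2,n0
  Y(R9) = 0.006944 S between n2,n1
  Y(R10) = 0.03861 S between n2,n0
  Y(R11) = 0.001395 S between n2,n0
  Y(R12) = 0.001079 S between n0,n1
  Y(R13) = 0.002342 S between n0,n1
  Y(R14) = 0.02320 S between n1,n0
  Iin: injects 0.0171 A into n0 (from n1)
Assemble and solve the 2×2 MNA system:
  V(n1)=-0.01681  V(n2)=-0.001930

R_eq = 0.9831 Ω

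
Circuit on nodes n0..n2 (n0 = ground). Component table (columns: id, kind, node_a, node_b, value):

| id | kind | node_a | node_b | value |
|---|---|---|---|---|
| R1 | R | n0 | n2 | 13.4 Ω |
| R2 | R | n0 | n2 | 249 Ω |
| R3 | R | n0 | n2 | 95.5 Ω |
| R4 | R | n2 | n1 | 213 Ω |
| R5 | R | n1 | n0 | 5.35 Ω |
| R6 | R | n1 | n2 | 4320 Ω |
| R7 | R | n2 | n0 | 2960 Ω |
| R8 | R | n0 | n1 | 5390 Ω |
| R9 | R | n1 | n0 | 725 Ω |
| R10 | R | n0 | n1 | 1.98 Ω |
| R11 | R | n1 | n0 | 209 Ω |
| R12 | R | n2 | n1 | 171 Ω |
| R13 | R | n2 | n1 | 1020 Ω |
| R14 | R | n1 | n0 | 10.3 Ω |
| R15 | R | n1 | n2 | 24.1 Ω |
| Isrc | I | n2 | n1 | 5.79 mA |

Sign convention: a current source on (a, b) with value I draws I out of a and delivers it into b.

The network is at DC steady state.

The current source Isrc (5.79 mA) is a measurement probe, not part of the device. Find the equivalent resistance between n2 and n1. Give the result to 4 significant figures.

Apply KCL at each of the 2 non-ground nodes and solve the resulting linear system.
Node n1: branches {R4, R5, R6, R8, R9, R10, R11, R12, R13, R14, R15, Isrc} → V_1 = 0.004379
Node n2: branches {R1, R2, R3, R4, R6, R7, R12, R13, R15, Isrc} → V_2 = -0.03894

R_eq = 7.482 Ω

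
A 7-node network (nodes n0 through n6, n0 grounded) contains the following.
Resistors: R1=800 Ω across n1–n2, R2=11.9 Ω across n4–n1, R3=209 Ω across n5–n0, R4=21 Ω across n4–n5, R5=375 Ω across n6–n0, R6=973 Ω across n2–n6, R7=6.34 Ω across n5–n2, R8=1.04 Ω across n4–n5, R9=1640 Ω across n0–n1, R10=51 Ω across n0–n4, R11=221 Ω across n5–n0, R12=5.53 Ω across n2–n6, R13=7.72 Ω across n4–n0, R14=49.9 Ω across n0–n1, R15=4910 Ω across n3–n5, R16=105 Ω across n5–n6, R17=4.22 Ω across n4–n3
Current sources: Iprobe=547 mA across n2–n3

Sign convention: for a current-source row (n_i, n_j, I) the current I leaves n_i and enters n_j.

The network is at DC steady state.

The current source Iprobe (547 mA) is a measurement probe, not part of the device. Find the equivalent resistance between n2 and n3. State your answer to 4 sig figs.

MNA unknowns: 6 node voltages V₁..V_6
R1: Y=0.001250 on G[1,2]
R2: Y=0.08403 on G[4,1]
R3: Y=0.004785 on G[5,0]
R4: Y=0.04762 on G[4,5]
R5: Y=0.002667 on G[6,0]
R6: Y=0.001028 on G[2,6]
R7: Y=0.1577 on G[5,2]
R8: Y=0.9615 on G[4,5]
R9: Y=0.0006098 on G[0,1]
R10: Y=0.01961 on G[0,4]
R11: Y=0.004525 on G[5,0]
R12: Y=0.1808 on G[2,6]
R13: Y=0.1295 on G[4,0]
R14: Y=0.02004 on G[0,1]
R15: Y=0.0002037 on G[3,5]
R16: Y=0.009524 on G[5,6]
R17: Y=0.2370 on G[4,3]
Iprobe: z[2]−=0.547, z[3]+=0.547
solve → V1=0.02473, V2=-3.639, V3=2.391, V4=0.08531, V5=-0.4385, V6=-3.432

R_eq = 11.02 Ω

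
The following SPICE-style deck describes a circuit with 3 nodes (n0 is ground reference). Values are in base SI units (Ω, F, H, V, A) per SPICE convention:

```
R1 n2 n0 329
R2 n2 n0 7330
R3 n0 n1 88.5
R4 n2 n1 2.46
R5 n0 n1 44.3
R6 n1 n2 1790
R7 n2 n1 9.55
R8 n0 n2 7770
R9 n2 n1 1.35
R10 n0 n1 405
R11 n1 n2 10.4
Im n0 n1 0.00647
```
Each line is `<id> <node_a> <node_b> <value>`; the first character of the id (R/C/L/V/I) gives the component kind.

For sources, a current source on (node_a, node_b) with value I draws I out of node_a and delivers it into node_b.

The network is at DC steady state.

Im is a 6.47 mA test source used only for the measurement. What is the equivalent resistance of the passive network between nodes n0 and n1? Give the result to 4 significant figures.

R_eq = 25.23 Ω

Element admittances at DC:
  Y(R1) = 0.003040 S between n2,n0
  Y(R2) = 0.0001364 S between n2,n0
  Y(R3) = 0.01130 S between n0,n1
  Y(R4) = 0.4065 S between n2,n1
  Y(R5) = 0.02257 S between n0,n1
  Y(R6) = 0.0005587 S between n1,n2
  Y(R7) = 0.1047 S between n2,n1
  Y(R8) = 0.0001287 S between n0,n2
  Y(R9) = 0.7407 S between n2,n1
  Y(R10) = 0.002469 S between n0,n1
  Y(R11) = 0.09615 S between n1,n2
  Im: injects 0.00647 A into n1 (from n0)
Assemble and solve the 2×2 MNA system:
  V(n1)=0.1632  V(n2)=0.1628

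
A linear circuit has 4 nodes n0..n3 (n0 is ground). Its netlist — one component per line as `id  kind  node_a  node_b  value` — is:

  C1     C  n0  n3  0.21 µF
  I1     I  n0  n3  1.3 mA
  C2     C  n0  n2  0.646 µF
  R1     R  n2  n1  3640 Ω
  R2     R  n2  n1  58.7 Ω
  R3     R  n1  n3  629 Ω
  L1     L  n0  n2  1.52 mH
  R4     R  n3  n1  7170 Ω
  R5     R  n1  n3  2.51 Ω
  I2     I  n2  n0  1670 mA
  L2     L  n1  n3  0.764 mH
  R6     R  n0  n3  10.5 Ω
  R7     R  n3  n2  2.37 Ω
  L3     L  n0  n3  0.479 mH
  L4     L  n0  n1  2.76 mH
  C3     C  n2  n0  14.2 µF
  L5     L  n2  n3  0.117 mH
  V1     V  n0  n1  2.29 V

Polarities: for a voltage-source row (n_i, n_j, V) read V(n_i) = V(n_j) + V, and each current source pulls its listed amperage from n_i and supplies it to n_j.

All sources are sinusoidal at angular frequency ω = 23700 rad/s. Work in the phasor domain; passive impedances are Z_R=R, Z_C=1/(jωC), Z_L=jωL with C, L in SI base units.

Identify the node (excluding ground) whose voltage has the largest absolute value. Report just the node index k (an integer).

2

Element admittances at ω=23700 rad/s:
  Y(C1) = 0.000+0.004977j S between n0,n3
  I1: injects 0.0013 A into n3 (from n0)
  Y(C2) = 0.000+0.01531j S between n0,n2
  Y(R1) = 0.0002747+0.000j S between n2,n1
  Y(R2) = 0.01704+0.000j S between n2,n1
  Y(R3) = 0.001590+0.000j S between n1,n3
  Y(L1) = 0.000-0.02776j S between n0,n2
  Y(R4) = 0.0001395+0.000j S between n3,n1
  Y(R5) = 0.3984+0.000j S between n1,n3
  I2: injects 1.67 A into n0 (from n2)
  Y(L2) = 0.000-0.05523j S between n1,n3
  Y(R6) = 0.09524+0.000j S between n0,n3
  Y(R7) = 0.4219+0.000j S between n3,n2
  Y(L3) = 0.000-0.08809j S between n0,n3
  Y(L4) = 0.000-0.01529j S between n0,n1
  Y(C3) = 0.000+0.3365j S between n2,n0
  Y(L5) = 0.000-0.3606j S between n2,n3
  V1: constraint V(n0)−V(n1) = 2.29
Assemble and solve the 4×4 MNA system:
  V(n1)=-2.290+0.000j  V(n2)=-4.988+4.437j  V(n3)=-2.932+2.545j
  i(V1)=0.1630-1.096j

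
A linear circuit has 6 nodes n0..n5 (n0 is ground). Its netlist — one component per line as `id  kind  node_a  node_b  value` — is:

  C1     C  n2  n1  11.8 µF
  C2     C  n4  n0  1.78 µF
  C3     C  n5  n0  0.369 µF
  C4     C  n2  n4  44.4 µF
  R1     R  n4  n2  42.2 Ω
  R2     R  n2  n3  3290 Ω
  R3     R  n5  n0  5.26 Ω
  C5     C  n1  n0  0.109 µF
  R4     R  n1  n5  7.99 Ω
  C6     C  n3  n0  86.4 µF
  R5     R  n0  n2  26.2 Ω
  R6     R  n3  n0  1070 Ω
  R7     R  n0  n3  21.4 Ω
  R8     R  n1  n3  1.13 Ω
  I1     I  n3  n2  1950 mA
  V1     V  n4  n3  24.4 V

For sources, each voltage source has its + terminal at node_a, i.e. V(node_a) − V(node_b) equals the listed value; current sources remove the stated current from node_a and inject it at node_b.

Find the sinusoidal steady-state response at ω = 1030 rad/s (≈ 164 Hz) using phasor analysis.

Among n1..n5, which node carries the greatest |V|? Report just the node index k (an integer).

2

Apply KCL at each of the 5 non-ground nodes and solve the resulting linear system.
Node n1: branches {C1, C5, R4, R8} → V_1 = -3.865+5.425j
Node n2: branches {C1, C4, R1, R2, R5, I1} → V_2 = 26.17-8.286j
Node n3: branches {R2, C6, R6, R7, R8, I1, V1} → V_3 = -4.384+5.475j
Node n4: branches {C2, C4, R1, V1} → V_4 = 20.02+5.475j
Node n5: branches {C3, R3, R4} → V_5 = -1.532+2.156j
Source currents: i(V1)=0.7852-0.08130j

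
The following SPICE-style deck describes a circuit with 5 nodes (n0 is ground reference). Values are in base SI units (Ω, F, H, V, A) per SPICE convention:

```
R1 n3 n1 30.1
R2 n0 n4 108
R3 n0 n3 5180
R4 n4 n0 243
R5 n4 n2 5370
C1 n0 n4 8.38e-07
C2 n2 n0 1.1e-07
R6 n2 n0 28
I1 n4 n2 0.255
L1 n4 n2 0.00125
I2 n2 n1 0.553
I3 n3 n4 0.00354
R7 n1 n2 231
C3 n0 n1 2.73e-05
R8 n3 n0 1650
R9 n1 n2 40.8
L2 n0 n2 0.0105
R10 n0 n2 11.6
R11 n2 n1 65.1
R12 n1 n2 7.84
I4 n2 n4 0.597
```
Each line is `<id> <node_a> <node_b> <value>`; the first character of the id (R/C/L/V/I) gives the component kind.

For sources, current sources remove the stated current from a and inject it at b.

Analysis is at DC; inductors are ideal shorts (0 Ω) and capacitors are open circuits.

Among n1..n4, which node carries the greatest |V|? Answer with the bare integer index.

1

Apply KCL at each of the 4 non-ground nodes and solve the resulting linear system.
Node n1: branches {R1, I2, R7, C3, R9, R11, R12} → V_1 = 3.185
Node n2: branches {R5, C2, R6, I1, L1, I2, R7, R9, L2, R10, R11, R12, I4} → V_2 = 0.000
Node n3: branches {R1, R3, I3, R8} → V_3 = 3.006
Node n4: branches {R2, R4, R5, C1, I1, L1, I3, I4} → V_4 = 0.000
Source currents: i(L1)=0.3455, i(L2)=0.002402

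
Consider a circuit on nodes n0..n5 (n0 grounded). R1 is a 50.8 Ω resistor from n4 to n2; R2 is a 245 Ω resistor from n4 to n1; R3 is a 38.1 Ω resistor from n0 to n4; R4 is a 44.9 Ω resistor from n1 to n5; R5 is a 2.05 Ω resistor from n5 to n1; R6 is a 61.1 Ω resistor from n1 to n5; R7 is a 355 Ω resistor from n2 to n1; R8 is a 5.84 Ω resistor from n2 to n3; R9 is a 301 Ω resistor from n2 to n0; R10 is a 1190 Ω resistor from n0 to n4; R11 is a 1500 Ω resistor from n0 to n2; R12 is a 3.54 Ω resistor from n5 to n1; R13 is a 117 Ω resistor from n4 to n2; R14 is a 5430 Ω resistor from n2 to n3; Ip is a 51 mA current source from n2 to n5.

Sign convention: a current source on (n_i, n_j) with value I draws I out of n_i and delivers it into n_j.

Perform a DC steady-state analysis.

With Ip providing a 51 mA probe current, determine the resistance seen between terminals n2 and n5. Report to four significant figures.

Element admittances at DC:
  Y(R1) = 0.01969 S between n4,n2
  Y(R2) = 0.004082 S between n4,n1
  Y(R3) = 0.02625 S between n0,n4
  Y(R4) = 0.02227 S between n1,n5
  Y(R5) = 0.4878 S between n5,n1
  Y(R6) = 0.01637 S between n1,n5
  Y(R7) = 0.002817 S between n2,n1
  Y(R8) = 0.1712 S between n2,n3
  Y(R9) = 0.003322 S between n2,n0
  Y(R10) = 0.0008403 S between n0,n4
  Y(R11) = 0.0006667 S between n0,n2
  Y(R12) = 0.2825 S between n5,n1
  Y(R13) = 0.008547 S between n4,n2
  Y(R14) = 0.0001842 S between n2,n3
  Ip: injects 0.051 A into n5 (from n2)
Assemble and solve the 5×5 MNA system:
  V(n1)=7.140  V(n2)=-0.7881  V(n3)=-0.7881  V(n4)=0.1161  V(n5)=7.203

R_eq = 156.7 Ω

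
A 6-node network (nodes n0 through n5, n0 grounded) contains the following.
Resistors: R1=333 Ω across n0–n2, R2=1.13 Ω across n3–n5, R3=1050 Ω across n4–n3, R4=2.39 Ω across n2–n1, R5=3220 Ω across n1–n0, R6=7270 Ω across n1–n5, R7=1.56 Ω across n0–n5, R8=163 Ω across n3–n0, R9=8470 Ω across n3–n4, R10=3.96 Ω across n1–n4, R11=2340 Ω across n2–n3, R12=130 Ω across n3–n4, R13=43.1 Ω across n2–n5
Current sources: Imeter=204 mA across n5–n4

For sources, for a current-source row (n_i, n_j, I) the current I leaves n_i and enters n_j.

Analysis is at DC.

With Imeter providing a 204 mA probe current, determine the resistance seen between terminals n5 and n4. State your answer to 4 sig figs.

Apply KCL at each of the 5 non-ground nodes and solve the resulting linear system.
Node n1: branches {R4, R5, R6, R10} → V_1 = 5.797
Node n2: branches {R1, R4, R11, R13} → V_2 = 5.449
Node n3: branches {R2, R3, R8, R9, R11, R12} → V_3 = 0.03654
Node n4: branches {R3, R9, R10, R12, Imeter} → V_4 = 6.385
Node n5: branches {R2, R6, R7, R13, Imeter} → V_5 = -0.02869

R_eq = 31.44 Ω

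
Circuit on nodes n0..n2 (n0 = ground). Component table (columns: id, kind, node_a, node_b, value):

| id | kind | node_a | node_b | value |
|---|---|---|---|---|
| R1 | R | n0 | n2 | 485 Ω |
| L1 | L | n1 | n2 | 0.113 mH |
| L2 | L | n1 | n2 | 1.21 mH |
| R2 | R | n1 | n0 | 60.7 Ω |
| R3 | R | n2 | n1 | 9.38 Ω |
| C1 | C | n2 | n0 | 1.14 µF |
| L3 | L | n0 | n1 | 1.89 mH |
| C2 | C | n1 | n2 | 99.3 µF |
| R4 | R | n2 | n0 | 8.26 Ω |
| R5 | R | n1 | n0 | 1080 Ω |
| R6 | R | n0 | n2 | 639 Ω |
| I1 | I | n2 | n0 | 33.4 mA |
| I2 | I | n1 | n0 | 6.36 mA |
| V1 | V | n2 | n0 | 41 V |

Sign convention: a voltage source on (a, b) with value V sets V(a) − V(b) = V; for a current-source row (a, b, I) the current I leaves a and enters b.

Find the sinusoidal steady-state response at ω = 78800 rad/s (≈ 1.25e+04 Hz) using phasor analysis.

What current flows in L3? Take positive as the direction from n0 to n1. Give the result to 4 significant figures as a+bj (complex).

Element admittances at ω=78800 rad/s:
  Y(R1) = 0.002062+0.000j S between n0,n2
  Y(L1) = 0.000-0.1123j S between n1,n2
  Y(L2) = 0.000-0.01049j S between n1,n2
  Y(R2) = 0.01647+0.000j S between n1,n0
  Y(R3) = 0.1066+0.000j S between n2,n1
  Y(C1) = 0.000+0.08983j S between n2,n0
  Y(L3) = 0.000-0.006714j S between n0,n1
  Y(C2) = 0.000+7.825j S between n1,n2
  Y(R4) = 0.1211+0.000j S between n2,n0
  Y(R5) = 0.0009259+0.000j S between n1,n0
  Y(R6) = 0.001565+0.000j S between n0,n2
  I1: injects 0.0334 A into n0 (from n2)
  I2: injects 0.00636 A into n0 (from n1)
  V1: constraint V(n2)−V(n0) = 41
Assemble and solve the 3×3 MNA system:
  V(n1)=41.03+0.09409j  V(n2)=41.00+0.000j
  i(V1)=-5.867-3.409j

-0.0006317+0.2755j A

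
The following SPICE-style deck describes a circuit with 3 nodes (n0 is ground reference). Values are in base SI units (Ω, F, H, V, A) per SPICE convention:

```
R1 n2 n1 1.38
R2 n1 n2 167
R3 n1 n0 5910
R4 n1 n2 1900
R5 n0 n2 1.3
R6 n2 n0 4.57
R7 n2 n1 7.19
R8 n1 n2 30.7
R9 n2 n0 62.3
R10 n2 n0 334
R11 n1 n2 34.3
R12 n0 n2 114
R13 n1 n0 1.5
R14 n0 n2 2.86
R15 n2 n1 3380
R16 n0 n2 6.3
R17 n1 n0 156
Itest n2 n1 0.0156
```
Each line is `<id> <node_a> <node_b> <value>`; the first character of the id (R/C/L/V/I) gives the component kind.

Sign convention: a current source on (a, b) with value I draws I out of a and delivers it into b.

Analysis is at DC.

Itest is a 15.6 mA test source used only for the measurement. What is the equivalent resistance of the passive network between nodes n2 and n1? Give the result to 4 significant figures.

Apply KCL at each of the 2 non-ground nodes and solve the resulting linear system.
Node n1: branches {R1, R2, R3, R4, R7, R8, R11, R13, R15, R17, Itest} → V_1 = 0.007733
Node n2: branches {R1, R2, R4, R5, R6, R7, R8, R9, R10, R11, R12, R14, R15, R16, Itest} → V_2 = -0.003416

R_eq = 0.7147 Ω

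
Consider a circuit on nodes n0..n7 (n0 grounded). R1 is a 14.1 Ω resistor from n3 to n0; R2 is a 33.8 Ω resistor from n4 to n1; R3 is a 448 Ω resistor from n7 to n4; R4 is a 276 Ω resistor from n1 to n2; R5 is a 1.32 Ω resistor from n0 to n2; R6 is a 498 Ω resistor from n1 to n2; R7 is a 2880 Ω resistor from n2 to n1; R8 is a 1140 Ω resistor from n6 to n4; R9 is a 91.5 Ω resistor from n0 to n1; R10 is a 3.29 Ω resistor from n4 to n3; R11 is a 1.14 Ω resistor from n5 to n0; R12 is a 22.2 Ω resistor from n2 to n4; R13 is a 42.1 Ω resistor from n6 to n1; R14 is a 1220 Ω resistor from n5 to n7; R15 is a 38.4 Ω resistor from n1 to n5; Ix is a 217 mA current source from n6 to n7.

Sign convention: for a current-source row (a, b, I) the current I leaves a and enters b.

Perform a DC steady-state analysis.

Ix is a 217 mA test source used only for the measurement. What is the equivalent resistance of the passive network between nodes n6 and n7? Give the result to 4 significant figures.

Apply KCL at each of the 7 non-ground nodes and solve the resulting linear system.
Node n1: branches {R2, R4, R6, R7, R9, R13, R15} → V_1 = -2.634
Node n2: branches {R4, R5, R6, R7, R12} → V_2 = 0.01026
Node n3: branches {R1, R10} → V_3 = 0.4328
Node n4: branches {R2, R3, R8, R10, R12} → V_4 = 0.5338
Node n5: branches {R11, R14, R15} → V_5 = -0.01104
Node n6: branches {R8, R13, Ix} → V_6 = -11.33
Node n7: branches {R3, R14, Ix} → V_7 = 71.49

R_eq = 381.7 Ω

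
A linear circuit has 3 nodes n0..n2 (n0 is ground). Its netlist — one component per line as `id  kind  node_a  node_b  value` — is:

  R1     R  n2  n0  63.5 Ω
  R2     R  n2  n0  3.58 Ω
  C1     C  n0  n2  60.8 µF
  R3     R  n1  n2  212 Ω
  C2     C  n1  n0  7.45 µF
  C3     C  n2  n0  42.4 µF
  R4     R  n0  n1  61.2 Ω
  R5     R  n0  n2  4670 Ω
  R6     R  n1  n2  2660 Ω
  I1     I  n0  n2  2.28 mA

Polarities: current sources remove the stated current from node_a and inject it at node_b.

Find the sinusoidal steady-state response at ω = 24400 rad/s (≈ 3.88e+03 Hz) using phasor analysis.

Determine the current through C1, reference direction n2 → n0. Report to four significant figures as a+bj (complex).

0.001324+0.0001580j A

Apply KCL at each of the 2 non-ground nodes and solve the resulting linear system.
Node n1: branches {R3, C2, R4, R6} → V_1 = -2.432e-05-5.851e-06j
Node n2: branches {R1, R2, C1, R3, C3, R5, R6, I1} → V_2 = 0.0001065-0.0008927j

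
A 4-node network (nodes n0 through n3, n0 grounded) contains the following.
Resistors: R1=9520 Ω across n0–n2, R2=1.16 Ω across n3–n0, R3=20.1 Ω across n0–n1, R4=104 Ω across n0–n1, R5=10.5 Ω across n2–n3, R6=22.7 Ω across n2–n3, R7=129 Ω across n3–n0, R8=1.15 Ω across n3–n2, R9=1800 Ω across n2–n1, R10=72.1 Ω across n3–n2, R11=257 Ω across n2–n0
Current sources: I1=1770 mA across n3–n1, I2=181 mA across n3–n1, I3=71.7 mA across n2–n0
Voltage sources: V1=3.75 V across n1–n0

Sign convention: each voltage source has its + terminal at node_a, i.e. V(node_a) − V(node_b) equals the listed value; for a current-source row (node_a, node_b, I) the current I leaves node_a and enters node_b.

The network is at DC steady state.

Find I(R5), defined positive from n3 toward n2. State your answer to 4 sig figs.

0.005479 A

MNA unknowns: 3 node voltages V₁..V_3 plus 1 source current (V1)
R1: Y=0.0001050 on G[0,2]
R2: Y=0.8621 on G[3,0]
I1: z[3]−=1.77, z[1]+=1.77
R3: Y=0.04975 on G[0,1]
R4: Y=0.009615 on G[0,1]
R5: Y=0.09524 on G[2,3]
R6: Y=0.04405 on G[2,3]
R7: Y=0.007752 on G[3,0]
R8: Y=0.8696 on G[3,2]
R9: Y=0.0005556 on G[2,1]
R10: Y=0.01387 on G[3,2]
R11: Y=0.003891 on G[2,0]
I2: z[3]−=0.181, z[1]+=0.181
I3: z[2]−=0.0717, z[0]+=0.0717
V1: row V1−V0=3.75, i_V1 at 1,0
solve → V1=3.750, V2=-2.368, V3=-2.311
aux → i_V1=1.725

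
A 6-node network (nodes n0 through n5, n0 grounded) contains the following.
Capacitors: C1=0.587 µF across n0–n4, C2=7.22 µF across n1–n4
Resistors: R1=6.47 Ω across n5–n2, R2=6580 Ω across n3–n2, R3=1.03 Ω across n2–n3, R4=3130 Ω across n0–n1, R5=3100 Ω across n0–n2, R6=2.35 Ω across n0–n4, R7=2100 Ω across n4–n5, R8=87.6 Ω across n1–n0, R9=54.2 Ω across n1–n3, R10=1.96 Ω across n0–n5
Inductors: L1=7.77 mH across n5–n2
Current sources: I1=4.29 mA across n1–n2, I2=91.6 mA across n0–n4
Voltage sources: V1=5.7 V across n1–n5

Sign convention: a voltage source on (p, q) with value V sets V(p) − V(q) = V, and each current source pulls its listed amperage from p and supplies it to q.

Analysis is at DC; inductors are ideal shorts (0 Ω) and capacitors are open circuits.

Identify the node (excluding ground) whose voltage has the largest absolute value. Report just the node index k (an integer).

MNA unknowns: 5 node voltages V₁..V_5 plus 2 source currents (L1, V1)
C1: Y=0.000 on G[0,4]
R1: Y=0.1546 on G[5,2]
R2: Y=0.0001520 on G[3,2]
R3: Y=0.9709 on G[2,3]
R4: Y=0.0003195 on G[0,1]
L1: row V5−V2=0, i_L1 at 5,2
R5: Y=0.0003226 on G[0,2]
R6: Y=0.4255 on G[0,4]
I1: z[1]−=0.00429, z[2]+=0.00429
I2: z[0]−=0.0916, z[4]+=0.0916
C2: Y=0.000 on G[1,4]
R7: Y=0.0004762 on G[4,5]
R8: Y=0.01142 on G[1,0]
R9: Y=0.01845 on G[1,3]
R10: Y=0.5102 on G[0,5]
V1: row V1−V5=5.7, i_V1 at 1,5
solve → V1=5.572, V2=-0.1278, V3=-0.02148, V4=0.2149, V5=-0.1278
aux → i_L1=-0.1075, i_V1=-0.1729

1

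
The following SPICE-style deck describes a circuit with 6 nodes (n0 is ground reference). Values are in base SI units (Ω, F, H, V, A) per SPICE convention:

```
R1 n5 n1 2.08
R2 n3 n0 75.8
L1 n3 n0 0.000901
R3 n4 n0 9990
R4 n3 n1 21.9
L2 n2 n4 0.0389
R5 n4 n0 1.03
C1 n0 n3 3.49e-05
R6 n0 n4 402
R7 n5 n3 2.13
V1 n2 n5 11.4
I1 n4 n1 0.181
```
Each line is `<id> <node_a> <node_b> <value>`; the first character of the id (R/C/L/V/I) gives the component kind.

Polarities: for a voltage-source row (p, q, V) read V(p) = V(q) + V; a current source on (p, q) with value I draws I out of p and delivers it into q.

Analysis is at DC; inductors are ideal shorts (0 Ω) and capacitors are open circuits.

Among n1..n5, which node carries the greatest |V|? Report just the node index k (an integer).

5

MNA unknowns: 5 node voltages V₁..V_5 plus 3 source currents (L1, L2, V1)
R1: Y=0.4808 on G[5,1]
R2: Y=0.01319 on G[3,0]
L1: row V3−V0=0, i_L1 at 3,0
R3: Y=0.0001001 on G[4,0]
R4: Y=0.04566 on G[3,1]
L2: row V2−V4=0, i_L2 at 2,4
R5: Y=0.9709 on G[4,0]
C1: Y=0.000 on G[0,3]
R6: Y=0.002488 on G[0,4]
R7: Y=0.4695 on G[5,3]
V1: row V2−V5=11.4, i_V1 at 2,5
I1: z[4]−=0.181, z[1]+=0.181
solve → V1=-6.492, V2=3.915, V3=0.000, V4=3.915, V5=-7.485
aux → i_L1=-3.811, i_L2=3.992, i_V1=-3.992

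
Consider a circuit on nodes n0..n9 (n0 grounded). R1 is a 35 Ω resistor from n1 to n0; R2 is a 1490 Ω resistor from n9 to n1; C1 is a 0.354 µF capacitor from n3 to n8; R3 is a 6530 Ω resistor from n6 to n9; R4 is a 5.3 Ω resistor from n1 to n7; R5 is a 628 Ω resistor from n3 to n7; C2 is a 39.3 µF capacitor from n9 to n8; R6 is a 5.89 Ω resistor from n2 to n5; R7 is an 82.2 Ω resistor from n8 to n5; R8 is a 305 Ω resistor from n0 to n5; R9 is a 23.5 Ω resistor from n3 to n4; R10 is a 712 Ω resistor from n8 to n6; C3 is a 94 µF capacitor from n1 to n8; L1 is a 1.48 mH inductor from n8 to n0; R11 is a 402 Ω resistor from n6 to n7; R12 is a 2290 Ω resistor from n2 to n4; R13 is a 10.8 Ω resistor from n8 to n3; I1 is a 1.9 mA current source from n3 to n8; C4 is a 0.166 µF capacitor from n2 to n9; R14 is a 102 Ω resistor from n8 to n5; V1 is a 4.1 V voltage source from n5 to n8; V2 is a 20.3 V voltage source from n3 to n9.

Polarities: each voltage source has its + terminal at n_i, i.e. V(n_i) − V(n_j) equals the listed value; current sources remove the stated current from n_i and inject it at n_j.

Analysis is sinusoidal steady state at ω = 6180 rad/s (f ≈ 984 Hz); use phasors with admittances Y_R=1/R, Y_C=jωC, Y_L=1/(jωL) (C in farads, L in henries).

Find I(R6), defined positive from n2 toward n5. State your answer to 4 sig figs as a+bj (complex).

-0.001121-0.004125j A

MNA unknowns: 9 node voltages V₁..V_9 plus 2 source currents (V1, V2)
R1: Y=0.02857+0.000j on G[1,0]
R2: Y=0.0006711+0.000j on G[9,1]
C1: Y=0.000+0.002188j on G[3,8]
R3: Y=0.0001531+0.000j on G[6,9]
R4: Y=0.1887+0.000j on G[1,7]
R5: Y=0.001592+0.000j on G[3,7]
C2: Y=0.000+0.2429j on G[9,8]
R6: Y=0.1698+0.000j on G[2,5]
R7: Y=0.01217+0.000j on G[8,5]
R8: Y=0.003279+0.000j on G[0,5]
R9: Y=0.04255+0.000j on G[3,4]
R10: Y=0.001404+0.000j on G[8,6]
C3: Y=0.000+0.5809j on G[1,8]
L1: Y=0.000-0.1093j on G[8,0]
R11: Y=0.002488+0.000j on G[6,7]
R12: Y=0.0004367+0.000j on G[2,4]
R13: Y=0.09259+0.000j on G[8,3]
I1: z[3]−=0.0019, z[8]+=0.0019
C4: Y=0.000+0.001026j on G[2,9]
R14: Y=0.009804+0.000j on G[8,5]
V1: row V5−V8=4.1, i_V1 at 5,8
V2: row V3−V9=20.3, i_V2 at 3,9
solve → V1=-0.01082-0.1628j, V2=4.047-0.1430j, V3=17.48+6.610j, V4=17.34+6.541j, V5=4.054-0.1187j, V6=-0.04076+0.1457j, V7=0.1333-0.1029j, V8=-0.04611-0.1187j, V9=-2.819+6.610j
aux → i_V1=-0.1045-0.003736j, i_V2=-1.643-0.6750j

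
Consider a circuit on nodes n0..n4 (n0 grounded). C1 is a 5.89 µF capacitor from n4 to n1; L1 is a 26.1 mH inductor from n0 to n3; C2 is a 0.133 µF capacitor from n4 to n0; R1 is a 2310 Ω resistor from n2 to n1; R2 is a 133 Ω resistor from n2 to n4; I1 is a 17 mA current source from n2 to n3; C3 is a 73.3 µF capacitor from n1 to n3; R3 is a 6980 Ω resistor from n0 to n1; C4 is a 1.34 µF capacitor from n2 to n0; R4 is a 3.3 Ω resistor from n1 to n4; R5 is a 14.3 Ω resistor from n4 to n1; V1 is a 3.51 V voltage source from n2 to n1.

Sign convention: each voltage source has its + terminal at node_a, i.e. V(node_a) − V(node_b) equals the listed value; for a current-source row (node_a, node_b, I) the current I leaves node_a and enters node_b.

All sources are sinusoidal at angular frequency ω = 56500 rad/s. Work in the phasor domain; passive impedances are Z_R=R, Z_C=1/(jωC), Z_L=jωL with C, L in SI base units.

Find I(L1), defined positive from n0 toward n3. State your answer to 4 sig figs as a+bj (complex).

6.665e-06-0.002188j A

Apply KCL at each of the 4 non-ground nodes and solve the resulting linear system.
Node n1: branches {C1, R1, C3, R3, R4, R5, V1} → V_1 = -3.226-0.005722j
Node n2: branches {R1, R2, I1, C4, V1} → V_2 = 0.2843-0.005722j
Node n3: branches {L1, I1, C3} → V_3 = -3.226-0.009828j
Node n4: branches {C1, C2, R2, R4, R5} → V_4 = -3.156-0.004738j
Source currents: i(V1)=-0.04482-0.02152j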